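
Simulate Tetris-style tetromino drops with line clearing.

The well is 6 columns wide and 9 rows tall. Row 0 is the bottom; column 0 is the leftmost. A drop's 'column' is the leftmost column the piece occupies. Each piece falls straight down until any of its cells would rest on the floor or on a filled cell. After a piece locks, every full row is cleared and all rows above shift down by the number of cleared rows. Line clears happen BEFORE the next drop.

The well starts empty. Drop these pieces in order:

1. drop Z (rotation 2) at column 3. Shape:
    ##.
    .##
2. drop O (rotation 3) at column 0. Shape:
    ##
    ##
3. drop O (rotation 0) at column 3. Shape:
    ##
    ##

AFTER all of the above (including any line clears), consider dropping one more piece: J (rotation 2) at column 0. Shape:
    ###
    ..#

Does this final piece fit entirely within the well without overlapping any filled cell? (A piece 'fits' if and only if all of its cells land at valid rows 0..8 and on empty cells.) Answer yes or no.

Answer: yes

Derivation:
Drop 1: Z rot2 at col 3 lands with bottom-row=0; cleared 0 line(s) (total 0); column heights now [0 0 0 2 2 1], max=2
Drop 2: O rot3 at col 0 lands with bottom-row=0; cleared 0 line(s) (total 0); column heights now [2 2 0 2 2 1], max=2
Drop 3: O rot0 at col 3 lands with bottom-row=2; cleared 0 line(s) (total 0); column heights now [2 2 0 4 4 1], max=4
Test piece J rot2 at col 0 (width 3): heights before test = [2 2 0 4 4 1]; fits = True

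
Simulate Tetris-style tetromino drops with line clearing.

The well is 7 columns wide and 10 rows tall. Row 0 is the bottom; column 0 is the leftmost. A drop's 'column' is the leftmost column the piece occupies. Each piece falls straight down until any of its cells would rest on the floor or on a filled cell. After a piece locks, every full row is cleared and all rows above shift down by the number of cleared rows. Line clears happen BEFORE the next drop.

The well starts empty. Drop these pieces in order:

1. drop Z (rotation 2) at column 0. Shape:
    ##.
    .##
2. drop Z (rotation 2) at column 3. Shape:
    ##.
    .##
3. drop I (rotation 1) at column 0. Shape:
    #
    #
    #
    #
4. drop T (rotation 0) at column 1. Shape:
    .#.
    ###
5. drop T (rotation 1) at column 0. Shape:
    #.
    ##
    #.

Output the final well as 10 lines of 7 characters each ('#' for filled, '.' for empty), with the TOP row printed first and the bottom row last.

Answer: .......
#......
##.....
#......
#......
#......
#.#....
####...
##.##..
.##.##.

Derivation:
Drop 1: Z rot2 at col 0 lands with bottom-row=0; cleared 0 line(s) (total 0); column heights now [2 2 1 0 0 0 0], max=2
Drop 2: Z rot2 at col 3 lands with bottom-row=0; cleared 0 line(s) (total 0); column heights now [2 2 1 2 2 1 0], max=2
Drop 3: I rot1 at col 0 lands with bottom-row=2; cleared 0 line(s) (total 0); column heights now [6 2 1 2 2 1 0], max=6
Drop 4: T rot0 at col 1 lands with bottom-row=2; cleared 0 line(s) (total 0); column heights now [6 3 4 3 2 1 0], max=6
Drop 5: T rot1 at col 0 lands with bottom-row=6; cleared 0 line(s) (total 0); column heights now [9 8 4 3 2 1 0], max=9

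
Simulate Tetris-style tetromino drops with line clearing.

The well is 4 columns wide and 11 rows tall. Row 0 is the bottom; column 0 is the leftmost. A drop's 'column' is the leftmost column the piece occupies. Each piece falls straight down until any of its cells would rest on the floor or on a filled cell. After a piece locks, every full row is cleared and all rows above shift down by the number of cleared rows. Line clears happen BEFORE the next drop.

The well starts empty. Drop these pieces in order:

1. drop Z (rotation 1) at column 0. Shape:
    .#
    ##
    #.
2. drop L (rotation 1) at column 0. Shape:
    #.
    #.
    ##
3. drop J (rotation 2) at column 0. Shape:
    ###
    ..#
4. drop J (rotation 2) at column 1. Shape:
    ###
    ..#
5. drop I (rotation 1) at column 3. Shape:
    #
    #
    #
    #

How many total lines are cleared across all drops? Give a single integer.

Answer: 1

Derivation:
Drop 1: Z rot1 at col 0 lands with bottom-row=0; cleared 0 line(s) (total 0); column heights now [2 3 0 0], max=3
Drop 2: L rot1 at col 0 lands with bottom-row=3; cleared 0 line(s) (total 0); column heights now [6 4 0 0], max=6
Drop 3: J rot2 at col 0 lands with bottom-row=5; cleared 0 line(s) (total 0); column heights now [7 7 7 0], max=7
Drop 4: J rot2 at col 1 lands with bottom-row=6; cleared 1 line(s) (total 1); column heights now [6 7 7 7], max=7
Drop 5: I rot1 at col 3 lands with bottom-row=7; cleared 0 line(s) (total 1); column heights now [6 7 7 11], max=11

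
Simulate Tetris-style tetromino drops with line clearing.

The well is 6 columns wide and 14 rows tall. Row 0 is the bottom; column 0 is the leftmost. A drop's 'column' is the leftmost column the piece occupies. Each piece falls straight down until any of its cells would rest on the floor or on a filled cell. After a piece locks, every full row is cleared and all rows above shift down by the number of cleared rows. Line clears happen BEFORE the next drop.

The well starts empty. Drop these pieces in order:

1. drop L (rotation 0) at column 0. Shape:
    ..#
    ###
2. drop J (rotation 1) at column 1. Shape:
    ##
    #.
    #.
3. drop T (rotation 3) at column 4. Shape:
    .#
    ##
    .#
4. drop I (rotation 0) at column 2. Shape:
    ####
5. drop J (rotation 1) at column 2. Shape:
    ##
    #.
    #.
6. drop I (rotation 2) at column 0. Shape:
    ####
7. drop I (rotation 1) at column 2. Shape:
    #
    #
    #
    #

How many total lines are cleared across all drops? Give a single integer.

Drop 1: L rot0 at col 0 lands with bottom-row=0; cleared 0 line(s) (total 0); column heights now [1 1 2 0 0 0], max=2
Drop 2: J rot1 at col 1 lands with bottom-row=1; cleared 0 line(s) (total 0); column heights now [1 4 4 0 0 0], max=4
Drop 3: T rot3 at col 4 lands with bottom-row=0; cleared 0 line(s) (total 0); column heights now [1 4 4 0 2 3], max=4
Drop 4: I rot0 at col 2 lands with bottom-row=4; cleared 0 line(s) (total 0); column heights now [1 4 5 5 5 5], max=5
Drop 5: J rot1 at col 2 lands with bottom-row=5; cleared 0 line(s) (total 0); column heights now [1 4 8 8 5 5], max=8
Drop 6: I rot2 at col 0 lands with bottom-row=8; cleared 0 line(s) (total 0); column heights now [9 9 9 9 5 5], max=9
Drop 7: I rot1 at col 2 lands with bottom-row=9; cleared 0 line(s) (total 0); column heights now [9 9 13 9 5 5], max=13

Answer: 0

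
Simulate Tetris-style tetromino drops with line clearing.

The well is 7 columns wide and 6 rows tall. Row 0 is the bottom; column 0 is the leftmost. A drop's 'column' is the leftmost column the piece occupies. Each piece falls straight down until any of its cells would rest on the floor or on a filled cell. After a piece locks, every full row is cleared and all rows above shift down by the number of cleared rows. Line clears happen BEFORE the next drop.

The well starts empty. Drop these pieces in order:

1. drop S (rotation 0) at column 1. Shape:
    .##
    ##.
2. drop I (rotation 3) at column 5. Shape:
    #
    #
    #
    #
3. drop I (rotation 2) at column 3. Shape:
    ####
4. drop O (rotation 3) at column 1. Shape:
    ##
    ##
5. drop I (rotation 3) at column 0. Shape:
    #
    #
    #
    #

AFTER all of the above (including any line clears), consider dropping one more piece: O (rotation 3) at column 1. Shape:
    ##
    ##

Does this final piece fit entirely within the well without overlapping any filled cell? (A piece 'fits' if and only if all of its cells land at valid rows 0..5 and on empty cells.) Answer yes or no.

Drop 1: S rot0 at col 1 lands with bottom-row=0; cleared 0 line(s) (total 0); column heights now [0 1 2 2 0 0 0], max=2
Drop 2: I rot3 at col 5 lands with bottom-row=0; cleared 0 line(s) (total 0); column heights now [0 1 2 2 0 4 0], max=4
Drop 3: I rot2 at col 3 lands with bottom-row=4; cleared 0 line(s) (total 0); column heights now [0 1 2 5 5 5 5], max=5
Drop 4: O rot3 at col 1 lands with bottom-row=2; cleared 0 line(s) (total 0); column heights now [0 4 4 5 5 5 5], max=5
Drop 5: I rot3 at col 0 lands with bottom-row=0; cleared 0 line(s) (total 0); column heights now [4 4 4 5 5 5 5], max=5
Test piece O rot3 at col 1 (width 2): heights before test = [4 4 4 5 5 5 5]; fits = True

Answer: yes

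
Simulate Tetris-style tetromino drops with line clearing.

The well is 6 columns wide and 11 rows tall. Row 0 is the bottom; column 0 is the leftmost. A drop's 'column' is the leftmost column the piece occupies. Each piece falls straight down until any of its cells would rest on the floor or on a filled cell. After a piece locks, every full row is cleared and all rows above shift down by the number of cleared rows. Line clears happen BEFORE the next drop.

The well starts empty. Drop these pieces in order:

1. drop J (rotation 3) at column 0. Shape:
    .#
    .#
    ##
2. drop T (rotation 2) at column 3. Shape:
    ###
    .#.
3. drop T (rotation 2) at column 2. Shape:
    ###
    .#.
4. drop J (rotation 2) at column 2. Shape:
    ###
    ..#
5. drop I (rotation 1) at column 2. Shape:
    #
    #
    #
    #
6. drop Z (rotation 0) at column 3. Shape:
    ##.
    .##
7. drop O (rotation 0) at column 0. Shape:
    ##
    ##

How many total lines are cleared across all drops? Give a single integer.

Drop 1: J rot3 at col 0 lands with bottom-row=0; cleared 0 line(s) (total 0); column heights now [1 3 0 0 0 0], max=3
Drop 2: T rot2 at col 3 lands with bottom-row=0; cleared 0 line(s) (total 0); column heights now [1 3 0 2 2 2], max=3
Drop 3: T rot2 at col 2 lands with bottom-row=2; cleared 0 line(s) (total 0); column heights now [1 3 4 4 4 2], max=4
Drop 4: J rot2 at col 2 lands with bottom-row=4; cleared 0 line(s) (total 0); column heights now [1 3 6 6 6 2], max=6
Drop 5: I rot1 at col 2 lands with bottom-row=6; cleared 0 line(s) (total 0); column heights now [1 3 10 6 6 2], max=10
Drop 6: Z rot0 at col 3 lands with bottom-row=6; cleared 0 line(s) (total 0); column heights now [1 3 10 8 8 7], max=10
Drop 7: O rot0 at col 0 lands with bottom-row=3; cleared 0 line(s) (total 0); column heights now [5 5 10 8 8 7], max=10

Answer: 0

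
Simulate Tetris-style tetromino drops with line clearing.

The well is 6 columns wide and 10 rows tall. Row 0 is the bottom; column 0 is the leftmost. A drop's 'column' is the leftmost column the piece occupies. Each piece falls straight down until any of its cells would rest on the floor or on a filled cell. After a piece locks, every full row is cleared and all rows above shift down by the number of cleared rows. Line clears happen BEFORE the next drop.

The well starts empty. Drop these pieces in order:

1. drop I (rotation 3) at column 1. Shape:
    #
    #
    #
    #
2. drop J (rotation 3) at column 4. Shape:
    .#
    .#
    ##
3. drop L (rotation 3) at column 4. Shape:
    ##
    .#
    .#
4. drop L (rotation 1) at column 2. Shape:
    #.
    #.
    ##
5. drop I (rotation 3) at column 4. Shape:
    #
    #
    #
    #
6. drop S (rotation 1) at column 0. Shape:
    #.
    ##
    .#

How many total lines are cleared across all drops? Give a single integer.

Drop 1: I rot3 at col 1 lands with bottom-row=0; cleared 0 line(s) (total 0); column heights now [0 4 0 0 0 0], max=4
Drop 2: J rot3 at col 4 lands with bottom-row=0; cleared 0 line(s) (total 0); column heights now [0 4 0 0 1 3], max=4
Drop 3: L rot3 at col 4 lands with bottom-row=3; cleared 0 line(s) (total 0); column heights now [0 4 0 0 6 6], max=6
Drop 4: L rot1 at col 2 lands with bottom-row=0; cleared 0 line(s) (total 0); column heights now [0 4 3 1 6 6], max=6
Drop 5: I rot3 at col 4 lands with bottom-row=6; cleared 0 line(s) (total 0); column heights now [0 4 3 1 10 6], max=10
Drop 6: S rot1 at col 0 lands with bottom-row=4; cleared 0 line(s) (total 0); column heights now [7 6 3 1 10 6], max=10

Answer: 0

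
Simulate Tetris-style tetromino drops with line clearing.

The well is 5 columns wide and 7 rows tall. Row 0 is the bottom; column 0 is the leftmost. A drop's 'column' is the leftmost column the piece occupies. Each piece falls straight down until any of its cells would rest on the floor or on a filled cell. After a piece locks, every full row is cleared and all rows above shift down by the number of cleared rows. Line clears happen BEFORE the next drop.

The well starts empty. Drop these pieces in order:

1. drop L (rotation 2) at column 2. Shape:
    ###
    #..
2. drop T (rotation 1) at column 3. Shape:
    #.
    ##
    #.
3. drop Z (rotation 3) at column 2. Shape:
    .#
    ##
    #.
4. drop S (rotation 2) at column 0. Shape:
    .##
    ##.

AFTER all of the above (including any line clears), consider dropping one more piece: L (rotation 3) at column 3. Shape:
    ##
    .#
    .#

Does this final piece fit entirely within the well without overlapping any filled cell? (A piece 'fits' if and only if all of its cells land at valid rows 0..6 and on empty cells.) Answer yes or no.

Answer: no

Derivation:
Drop 1: L rot2 at col 2 lands with bottom-row=0; cleared 0 line(s) (total 0); column heights now [0 0 2 2 2], max=2
Drop 2: T rot1 at col 3 lands with bottom-row=2; cleared 0 line(s) (total 0); column heights now [0 0 2 5 4], max=5
Drop 3: Z rot3 at col 2 lands with bottom-row=4; cleared 0 line(s) (total 0); column heights now [0 0 6 7 4], max=7
Drop 4: S rot2 at col 0 lands with bottom-row=5; cleared 0 line(s) (total 0); column heights now [6 7 7 7 4], max=7
Test piece L rot3 at col 3 (width 2): heights before test = [6 7 7 7 4]; fits = False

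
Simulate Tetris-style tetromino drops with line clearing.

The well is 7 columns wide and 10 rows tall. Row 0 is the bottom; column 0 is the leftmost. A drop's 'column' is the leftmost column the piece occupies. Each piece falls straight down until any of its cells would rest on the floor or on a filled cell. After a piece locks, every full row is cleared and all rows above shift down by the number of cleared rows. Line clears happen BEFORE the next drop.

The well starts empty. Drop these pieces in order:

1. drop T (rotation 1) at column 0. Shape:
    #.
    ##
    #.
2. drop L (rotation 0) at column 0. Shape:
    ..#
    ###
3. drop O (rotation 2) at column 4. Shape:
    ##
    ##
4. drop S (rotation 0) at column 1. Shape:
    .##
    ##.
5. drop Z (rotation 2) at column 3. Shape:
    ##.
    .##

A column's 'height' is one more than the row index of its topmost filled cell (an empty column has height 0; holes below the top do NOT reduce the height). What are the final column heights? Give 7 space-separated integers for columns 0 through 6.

Drop 1: T rot1 at col 0 lands with bottom-row=0; cleared 0 line(s) (total 0); column heights now [3 2 0 0 0 0 0], max=3
Drop 2: L rot0 at col 0 lands with bottom-row=3; cleared 0 line(s) (total 0); column heights now [4 4 5 0 0 0 0], max=5
Drop 3: O rot2 at col 4 lands with bottom-row=0; cleared 0 line(s) (total 0); column heights now [4 4 5 0 2 2 0], max=5
Drop 4: S rot0 at col 1 lands with bottom-row=5; cleared 0 line(s) (total 0); column heights now [4 6 7 7 2 2 0], max=7
Drop 5: Z rot2 at col 3 lands with bottom-row=6; cleared 0 line(s) (total 0); column heights now [4 6 7 8 8 7 0], max=8

Answer: 4 6 7 8 8 7 0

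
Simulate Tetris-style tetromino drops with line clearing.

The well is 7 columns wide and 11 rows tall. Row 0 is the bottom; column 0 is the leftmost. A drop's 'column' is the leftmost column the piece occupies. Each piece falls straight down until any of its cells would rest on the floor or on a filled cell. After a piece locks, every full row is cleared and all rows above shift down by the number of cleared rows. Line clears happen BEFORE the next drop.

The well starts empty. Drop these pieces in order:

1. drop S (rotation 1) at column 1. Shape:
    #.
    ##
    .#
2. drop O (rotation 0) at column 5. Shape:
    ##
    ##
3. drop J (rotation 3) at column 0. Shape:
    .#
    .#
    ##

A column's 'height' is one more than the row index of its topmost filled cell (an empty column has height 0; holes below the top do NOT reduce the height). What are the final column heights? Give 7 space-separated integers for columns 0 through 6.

Drop 1: S rot1 at col 1 lands with bottom-row=0; cleared 0 line(s) (total 0); column heights now [0 3 2 0 0 0 0], max=3
Drop 2: O rot0 at col 5 lands with bottom-row=0; cleared 0 line(s) (total 0); column heights now [0 3 2 0 0 2 2], max=3
Drop 3: J rot3 at col 0 lands with bottom-row=3; cleared 0 line(s) (total 0); column heights now [4 6 2 0 0 2 2], max=6

Answer: 4 6 2 0 0 2 2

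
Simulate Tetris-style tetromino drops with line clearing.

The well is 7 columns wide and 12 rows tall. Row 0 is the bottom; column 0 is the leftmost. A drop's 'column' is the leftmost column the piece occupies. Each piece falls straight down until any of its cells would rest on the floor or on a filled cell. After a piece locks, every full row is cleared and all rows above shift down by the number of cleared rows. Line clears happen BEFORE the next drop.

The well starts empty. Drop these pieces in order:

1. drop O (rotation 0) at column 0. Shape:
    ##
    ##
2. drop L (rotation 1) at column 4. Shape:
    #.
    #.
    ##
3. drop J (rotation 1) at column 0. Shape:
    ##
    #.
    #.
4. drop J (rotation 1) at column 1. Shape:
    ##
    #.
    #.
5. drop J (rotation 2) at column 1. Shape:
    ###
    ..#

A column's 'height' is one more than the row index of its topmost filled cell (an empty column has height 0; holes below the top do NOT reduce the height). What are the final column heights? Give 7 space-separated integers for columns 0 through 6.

Drop 1: O rot0 at col 0 lands with bottom-row=0; cleared 0 line(s) (total 0); column heights now [2 2 0 0 0 0 0], max=2
Drop 2: L rot1 at col 4 lands with bottom-row=0; cleared 0 line(s) (total 0); column heights now [2 2 0 0 3 1 0], max=3
Drop 3: J rot1 at col 0 lands with bottom-row=2; cleared 0 line(s) (total 0); column heights now [5 5 0 0 3 1 0], max=5
Drop 4: J rot1 at col 1 lands with bottom-row=5; cleared 0 line(s) (total 0); column heights now [5 8 8 0 3 1 0], max=8
Drop 5: J rot2 at col 1 lands with bottom-row=7; cleared 0 line(s) (total 0); column heights now [5 9 9 9 3 1 0], max=9

Answer: 5 9 9 9 3 1 0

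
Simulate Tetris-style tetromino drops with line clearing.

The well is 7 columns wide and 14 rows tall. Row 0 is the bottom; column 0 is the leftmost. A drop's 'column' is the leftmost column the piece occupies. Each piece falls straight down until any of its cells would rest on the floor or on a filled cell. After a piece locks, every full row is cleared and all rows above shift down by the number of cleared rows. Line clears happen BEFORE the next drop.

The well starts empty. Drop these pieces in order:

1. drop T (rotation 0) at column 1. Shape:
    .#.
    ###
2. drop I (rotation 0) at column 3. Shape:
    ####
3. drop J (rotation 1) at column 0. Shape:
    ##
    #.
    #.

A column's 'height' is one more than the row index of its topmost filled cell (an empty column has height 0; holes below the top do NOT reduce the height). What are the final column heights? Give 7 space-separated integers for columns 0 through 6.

Drop 1: T rot0 at col 1 lands with bottom-row=0; cleared 0 line(s) (total 0); column heights now [0 1 2 1 0 0 0], max=2
Drop 2: I rot0 at col 3 lands with bottom-row=1; cleared 0 line(s) (total 0); column heights now [0 1 2 2 2 2 2], max=2
Drop 3: J rot1 at col 0 lands with bottom-row=0; cleared 0 line(s) (total 0); column heights now [3 3 2 2 2 2 2], max=3

Answer: 3 3 2 2 2 2 2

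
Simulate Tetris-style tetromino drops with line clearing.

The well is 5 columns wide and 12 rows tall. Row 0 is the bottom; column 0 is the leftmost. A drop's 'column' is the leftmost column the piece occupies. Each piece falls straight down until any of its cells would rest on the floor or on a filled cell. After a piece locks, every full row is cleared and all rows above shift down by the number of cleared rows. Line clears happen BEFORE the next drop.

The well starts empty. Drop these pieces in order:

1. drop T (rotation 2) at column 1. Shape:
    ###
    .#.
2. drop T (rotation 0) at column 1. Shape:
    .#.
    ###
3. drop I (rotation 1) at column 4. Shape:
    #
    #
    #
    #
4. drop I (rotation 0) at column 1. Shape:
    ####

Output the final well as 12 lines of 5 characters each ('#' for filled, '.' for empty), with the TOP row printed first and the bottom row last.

Answer: .....
.....
.....
.....
.....
.....
.....
.####
..#.#
.####
.####
..#.#

Derivation:
Drop 1: T rot2 at col 1 lands with bottom-row=0; cleared 0 line(s) (total 0); column heights now [0 2 2 2 0], max=2
Drop 2: T rot0 at col 1 lands with bottom-row=2; cleared 0 line(s) (total 0); column heights now [0 3 4 3 0], max=4
Drop 3: I rot1 at col 4 lands with bottom-row=0; cleared 0 line(s) (total 0); column heights now [0 3 4 3 4], max=4
Drop 4: I rot0 at col 1 lands with bottom-row=4; cleared 0 line(s) (total 0); column heights now [0 5 5 5 5], max=5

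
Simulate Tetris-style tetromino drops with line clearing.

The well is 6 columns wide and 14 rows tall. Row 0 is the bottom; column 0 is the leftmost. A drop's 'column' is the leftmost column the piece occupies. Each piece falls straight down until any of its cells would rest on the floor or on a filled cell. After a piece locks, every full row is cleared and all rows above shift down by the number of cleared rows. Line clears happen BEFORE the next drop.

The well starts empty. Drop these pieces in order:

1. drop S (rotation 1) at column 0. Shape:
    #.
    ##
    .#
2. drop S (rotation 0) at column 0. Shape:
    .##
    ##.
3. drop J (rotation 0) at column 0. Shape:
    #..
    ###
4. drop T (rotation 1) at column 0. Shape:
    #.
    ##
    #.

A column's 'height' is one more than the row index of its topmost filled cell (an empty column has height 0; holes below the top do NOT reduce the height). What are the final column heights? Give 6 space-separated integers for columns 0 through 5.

Answer: 10 9 6 0 0 0

Derivation:
Drop 1: S rot1 at col 0 lands with bottom-row=0; cleared 0 line(s) (total 0); column heights now [3 2 0 0 0 0], max=3
Drop 2: S rot0 at col 0 lands with bottom-row=3; cleared 0 line(s) (total 0); column heights now [4 5 5 0 0 0], max=5
Drop 3: J rot0 at col 0 lands with bottom-row=5; cleared 0 line(s) (total 0); column heights now [7 6 6 0 0 0], max=7
Drop 4: T rot1 at col 0 lands with bottom-row=7; cleared 0 line(s) (total 0); column heights now [10 9 6 0 0 0], max=10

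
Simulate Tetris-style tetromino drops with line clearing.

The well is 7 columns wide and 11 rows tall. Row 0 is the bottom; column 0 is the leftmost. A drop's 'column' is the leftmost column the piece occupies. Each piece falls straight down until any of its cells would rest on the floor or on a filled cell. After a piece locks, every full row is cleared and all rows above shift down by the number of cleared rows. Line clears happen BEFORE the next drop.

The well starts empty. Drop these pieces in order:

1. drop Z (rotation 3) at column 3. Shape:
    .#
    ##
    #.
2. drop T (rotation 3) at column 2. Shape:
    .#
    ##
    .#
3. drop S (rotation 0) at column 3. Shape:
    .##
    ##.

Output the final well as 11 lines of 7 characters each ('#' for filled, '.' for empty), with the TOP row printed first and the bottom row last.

Answer: .......
.......
.......
.......
....##.
...##..
...#...
..##...
...##..
...##..
...#...

Derivation:
Drop 1: Z rot3 at col 3 lands with bottom-row=0; cleared 0 line(s) (total 0); column heights now [0 0 0 2 3 0 0], max=3
Drop 2: T rot3 at col 2 lands with bottom-row=2; cleared 0 line(s) (total 0); column heights now [0 0 4 5 3 0 0], max=5
Drop 3: S rot0 at col 3 lands with bottom-row=5; cleared 0 line(s) (total 0); column heights now [0 0 4 6 7 7 0], max=7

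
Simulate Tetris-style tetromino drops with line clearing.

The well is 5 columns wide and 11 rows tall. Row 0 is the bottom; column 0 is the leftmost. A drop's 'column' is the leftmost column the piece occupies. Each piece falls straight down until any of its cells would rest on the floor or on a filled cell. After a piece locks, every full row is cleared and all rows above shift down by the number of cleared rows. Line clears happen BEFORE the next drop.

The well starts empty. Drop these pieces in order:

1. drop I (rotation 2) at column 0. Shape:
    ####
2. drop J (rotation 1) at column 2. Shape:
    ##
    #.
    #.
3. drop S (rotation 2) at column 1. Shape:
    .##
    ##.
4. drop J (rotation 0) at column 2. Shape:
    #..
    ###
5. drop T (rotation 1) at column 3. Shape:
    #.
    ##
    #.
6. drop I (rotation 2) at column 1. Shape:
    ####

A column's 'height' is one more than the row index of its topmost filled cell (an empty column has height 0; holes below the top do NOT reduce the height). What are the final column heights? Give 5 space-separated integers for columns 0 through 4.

Answer: 1 11 11 11 11

Derivation:
Drop 1: I rot2 at col 0 lands with bottom-row=0; cleared 0 line(s) (total 0); column heights now [1 1 1 1 0], max=1
Drop 2: J rot1 at col 2 lands with bottom-row=1; cleared 0 line(s) (total 0); column heights now [1 1 4 4 0], max=4
Drop 3: S rot2 at col 1 lands with bottom-row=4; cleared 0 line(s) (total 0); column heights now [1 5 6 6 0], max=6
Drop 4: J rot0 at col 2 lands with bottom-row=6; cleared 0 line(s) (total 0); column heights now [1 5 8 7 7], max=8
Drop 5: T rot1 at col 3 lands with bottom-row=7; cleared 0 line(s) (total 0); column heights now [1 5 8 10 9], max=10
Drop 6: I rot2 at col 1 lands with bottom-row=10; cleared 0 line(s) (total 0); column heights now [1 11 11 11 11], max=11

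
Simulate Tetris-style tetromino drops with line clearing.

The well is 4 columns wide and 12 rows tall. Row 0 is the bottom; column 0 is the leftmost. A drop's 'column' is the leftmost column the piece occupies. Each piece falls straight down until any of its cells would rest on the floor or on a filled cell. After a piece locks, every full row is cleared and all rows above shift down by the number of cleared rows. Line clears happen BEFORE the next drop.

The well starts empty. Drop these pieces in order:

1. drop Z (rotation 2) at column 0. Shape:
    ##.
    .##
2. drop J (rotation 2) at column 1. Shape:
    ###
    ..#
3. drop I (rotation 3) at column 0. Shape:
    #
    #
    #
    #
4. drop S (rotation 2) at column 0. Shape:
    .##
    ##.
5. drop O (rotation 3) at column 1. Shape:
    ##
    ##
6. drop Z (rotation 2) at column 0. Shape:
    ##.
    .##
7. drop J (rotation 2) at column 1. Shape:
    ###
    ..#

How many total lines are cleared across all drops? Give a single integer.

Drop 1: Z rot2 at col 0 lands with bottom-row=0; cleared 0 line(s) (total 0); column heights now [2 2 1 0], max=2
Drop 2: J rot2 at col 1 lands with bottom-row=1; cleared 0 line(s) (total 0); column heights now [2 3 3 3], max=3
Drop 3: I rot3 at col 0 lands with bottom-row=2; cleared 1 line(s) (total 1); column heights now [5 2 1 2], max=5
Drop 4: S rot2 at col 0 lands with bottom-row=5; cleared 0 line(s) (total 1); column heights now [6 7 7 2], max=7
Drop 5: O rot3 at col 1 lands with bottom-row=7; cleared 0 line(s) (total 1); column heights now [6 9 9 2], max=9
Drop 6: Z rot2 at col 0 lands with bottom-row=9; cleared 0 line(s) (total 1); column heights now [11 11 10 2], max=11
Drop 7: J rot2 at col 1 lands with bottom-row=10; cleared 0 line(s) (total 1); column heights now [11 12 12 12], max=12

Answer: 1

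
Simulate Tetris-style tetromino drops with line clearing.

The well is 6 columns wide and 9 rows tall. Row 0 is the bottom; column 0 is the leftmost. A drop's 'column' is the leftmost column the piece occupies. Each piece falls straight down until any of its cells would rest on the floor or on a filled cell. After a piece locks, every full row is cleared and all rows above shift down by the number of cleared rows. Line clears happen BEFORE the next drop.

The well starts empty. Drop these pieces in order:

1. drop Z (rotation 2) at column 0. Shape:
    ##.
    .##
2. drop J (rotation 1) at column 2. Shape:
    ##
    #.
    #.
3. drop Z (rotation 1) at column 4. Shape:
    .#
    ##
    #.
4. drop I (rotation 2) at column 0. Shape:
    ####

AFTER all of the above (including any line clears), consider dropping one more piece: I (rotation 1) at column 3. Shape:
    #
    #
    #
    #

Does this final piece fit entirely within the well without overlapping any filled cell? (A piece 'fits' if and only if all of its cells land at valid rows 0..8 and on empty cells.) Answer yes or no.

Drop 1: Z rot2 at col 0 lands with bottom-row=0; cleared 0 line(s) (total 0); column heights now [2 2 1 0 0 0], max=2
Drop 2: J rot1 at col 2 lands with bottom-row=1; cleared 0 line(s) (total 0); column heights now [2 2 4 4 0 0], max=4
Drop 3: Z rot1 at col 4 lands with bottom-row=0; cleared 0 line(s) (total 0); column heights now [2 2 4 4 2 3], max=4
Drop 4: I rot2 at col 0 lands with bottom-row=4; cleared 0 line(s) (total 0); column heights now [5 5 5 5 2 3], max=5
Test piece I rot1 at col 3 (width 1): heights before test = [5 5 5 5 2 3]; fits = True

Answer: yes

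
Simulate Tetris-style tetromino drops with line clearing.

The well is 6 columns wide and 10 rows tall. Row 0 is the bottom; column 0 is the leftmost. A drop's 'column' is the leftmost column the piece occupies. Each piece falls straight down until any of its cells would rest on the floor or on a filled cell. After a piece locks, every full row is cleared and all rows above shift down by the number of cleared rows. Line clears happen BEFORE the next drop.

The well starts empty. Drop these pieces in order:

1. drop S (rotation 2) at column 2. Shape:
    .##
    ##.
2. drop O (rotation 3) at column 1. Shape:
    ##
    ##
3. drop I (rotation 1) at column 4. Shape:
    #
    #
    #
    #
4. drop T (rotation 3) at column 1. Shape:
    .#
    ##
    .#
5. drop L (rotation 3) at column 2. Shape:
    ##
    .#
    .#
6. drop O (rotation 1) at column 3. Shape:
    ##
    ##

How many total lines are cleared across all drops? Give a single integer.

Answer: 0

Derivation:
Drop 1: S rot2 at col 2 lands with bottom-row=0; cleared 0 line(s) (total 0); column heights now [0 0 1 2 2 0], max=2
Drop 2: O rot3 at col 1 lands with bottom-row=1; cleared 0 line(s) (total 0); column heights now [0 3 3 2 2 0], max=3
Drop 3: I rot1 at col 4 lands with bottom-row=2; cleared 0 line(s) (total 0); column heights now [0 3 3 2 6 0], max=6
Drop 4: T rot3 at col 1 lands with bottom-row=3; cleared 0 line(s) (total 0); column heights now [0 5 6 2 6 0], max=6
Drop 5: L rot3 at col 2 lands with bottom-row=4; cleared 0 line(s) (total 0); column heights now [0 5 7 7 6 0], max=7
Drop 6: O rot1 at col 3 lands with bottom-row=7; cleared 0 line(s) (total 0); column heights now [0 5 7 9 9 0], max=9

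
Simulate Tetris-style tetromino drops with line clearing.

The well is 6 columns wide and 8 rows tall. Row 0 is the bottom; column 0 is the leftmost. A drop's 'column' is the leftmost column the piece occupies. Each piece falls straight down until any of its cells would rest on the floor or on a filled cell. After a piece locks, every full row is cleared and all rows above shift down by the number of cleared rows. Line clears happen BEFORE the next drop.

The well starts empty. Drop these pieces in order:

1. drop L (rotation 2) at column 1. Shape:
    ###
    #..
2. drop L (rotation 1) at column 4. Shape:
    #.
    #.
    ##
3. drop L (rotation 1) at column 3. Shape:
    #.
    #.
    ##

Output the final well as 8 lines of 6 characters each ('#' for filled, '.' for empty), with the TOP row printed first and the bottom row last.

Answer: ......
......
...#..
...#..
...##.
....#.
.####.
.#..##

Derivation:
Drop 1: L rot2 at col 1 lands with bottom-row=0; cleared 0 line(s) (total 0); column heights now [0 2 2 2 0 0], max=2
Drop 2: L rot1 at col 4 lands with bottom-row=0; cleared 0 line(s) (total 0); column heights now [0 2 2 2 3 1], max=3
Drop 3: L rot1 at col 3 lands with bottom-row=3; cleared 0 line(s) (total 0); column heights now [0 2 2 6 4 1], max=6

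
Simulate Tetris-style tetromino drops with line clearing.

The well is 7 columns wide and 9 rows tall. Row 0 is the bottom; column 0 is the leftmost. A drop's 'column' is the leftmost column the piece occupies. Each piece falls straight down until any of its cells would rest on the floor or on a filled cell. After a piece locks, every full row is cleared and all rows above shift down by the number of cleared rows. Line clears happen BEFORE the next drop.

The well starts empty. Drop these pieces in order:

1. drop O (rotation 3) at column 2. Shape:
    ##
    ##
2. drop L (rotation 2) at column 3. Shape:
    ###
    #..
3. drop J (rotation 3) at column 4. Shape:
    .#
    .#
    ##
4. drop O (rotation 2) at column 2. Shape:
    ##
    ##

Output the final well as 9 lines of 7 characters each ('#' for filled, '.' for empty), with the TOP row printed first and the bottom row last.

Drop 1: O rot3 at col 2 lands with bottom-row=0; cleared 0 line(s) (total 0); column heights now [0 0 2 2 0 0 0], max=2
Drop 2: L rot2 at col 3 lands with bottom-row=2; cleared 0 line(s) (total 0); column heights now [0 0 2 4 4 4 0], max=4
Drop 3: J rot3 at col 4 lands with bottom-row=4; cleared 0 line(s) (total 0); column heights now [0 0 2 4 5 7 0], max=7
Drop 4: O rot2 at col 2 lands with bottom-row=4; cleared 0 line(s) (total 0); column heights now [0 0 6 6 5 7 0], max=7

Answer: .......
.......
.....#.
..##.#.
..####.
...###.
...#...
..##...
..##...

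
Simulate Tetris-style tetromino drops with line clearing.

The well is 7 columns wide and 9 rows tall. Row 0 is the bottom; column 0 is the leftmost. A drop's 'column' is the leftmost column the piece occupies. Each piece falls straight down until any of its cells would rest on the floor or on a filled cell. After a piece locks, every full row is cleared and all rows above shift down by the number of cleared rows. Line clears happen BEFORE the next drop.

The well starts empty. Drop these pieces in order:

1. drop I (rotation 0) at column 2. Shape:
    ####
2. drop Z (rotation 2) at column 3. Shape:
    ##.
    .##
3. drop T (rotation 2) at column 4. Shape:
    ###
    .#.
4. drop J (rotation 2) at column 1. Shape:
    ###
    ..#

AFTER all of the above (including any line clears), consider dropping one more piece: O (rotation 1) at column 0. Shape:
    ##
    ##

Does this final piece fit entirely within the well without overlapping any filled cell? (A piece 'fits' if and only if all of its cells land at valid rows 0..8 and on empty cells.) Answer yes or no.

Drop 1: I rot0 at col 2 lands with bottom-row=0; cleared 0 line(s) (total 0); column heights now [0 0 1 1 1 1 0], max=1
Drop 2: Z rot2 at col 3 lands with bottom-row=1; cleared 0 line(s) (total 0); column heights now [0 0 1 3 3 2 0], max=3
Drop 3: T rot2 at col 4 lands with bottom-row=2; cleared 0 line(s) (total 0); column heights now [0 0 1 3 4 4 4], max=4
Drop 4: J rot2 at col 1 lands with bottom-row=3; cleared 0 line(s) (total 0); column heights now [0 5 5 5 4 4 4], max=5
Test piece O rot1 at col 0 (width 2): heights before test = [0 5 5 5 4 4 4]; fits = True

Answer: yes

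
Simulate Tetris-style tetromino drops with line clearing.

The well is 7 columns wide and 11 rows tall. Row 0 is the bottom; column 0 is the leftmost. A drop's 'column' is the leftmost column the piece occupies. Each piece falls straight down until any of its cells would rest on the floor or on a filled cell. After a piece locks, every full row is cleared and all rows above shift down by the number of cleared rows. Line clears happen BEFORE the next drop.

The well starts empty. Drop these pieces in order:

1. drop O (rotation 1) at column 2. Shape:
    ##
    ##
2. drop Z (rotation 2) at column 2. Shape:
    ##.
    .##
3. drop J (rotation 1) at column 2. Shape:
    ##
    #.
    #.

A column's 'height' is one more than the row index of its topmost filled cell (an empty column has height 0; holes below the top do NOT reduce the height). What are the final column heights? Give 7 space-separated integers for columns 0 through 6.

Drop 1: O rot1 at col 2 lands with bottom-row=0; cleared 0 line(s) (total 0); column heights now [0 0 2 2 0 0 0], max=2
Drop 2: Z rot2 at col 2 lands with bottom-row=2; cleared 0 line(s) (total 0); column heights now [0 0 4 4 3 0 0], max=4
Drop 3: J rot1 at col 2 lands with bottom-row=4; cleared 0 line(s) (total 0); column heights now [0 0 7 7 3 0 0], max=7

Answer: 0 0 7 7 3 0 0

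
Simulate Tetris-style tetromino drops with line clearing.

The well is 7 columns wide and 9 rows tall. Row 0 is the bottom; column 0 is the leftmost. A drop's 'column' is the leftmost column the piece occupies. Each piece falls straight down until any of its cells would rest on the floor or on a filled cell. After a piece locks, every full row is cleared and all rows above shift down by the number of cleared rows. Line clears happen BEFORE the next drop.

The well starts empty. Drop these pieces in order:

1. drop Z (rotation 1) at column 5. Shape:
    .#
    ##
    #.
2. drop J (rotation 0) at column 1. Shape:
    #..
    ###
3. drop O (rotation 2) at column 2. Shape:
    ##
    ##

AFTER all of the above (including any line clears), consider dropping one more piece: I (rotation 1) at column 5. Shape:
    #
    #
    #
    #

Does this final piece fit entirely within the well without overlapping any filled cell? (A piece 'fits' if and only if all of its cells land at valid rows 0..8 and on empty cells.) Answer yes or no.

Drop 1: Z rot1 at col 5 lands with bottom-row=0; cleared 0 line(s) (total 0); column heights now [0 0 0 0 0 2 3], max=3
Drop 2: J rot0 at col 1 lands with bottom-row=0; cleared 0 line(s) (total 0); column heights now [0 2 1 1 0 2 3], max=3
Drop 3: O rot2 at col 2 lands with bottom-row=1; cleared 0 line(s) (total 0); column heights now [0 2 3 3 0 2 3], max=3
Test piece I rot1 at col 5 (width 1): heights before test = [0 2 3 3 0 2 3]; fits = True

Answer: yes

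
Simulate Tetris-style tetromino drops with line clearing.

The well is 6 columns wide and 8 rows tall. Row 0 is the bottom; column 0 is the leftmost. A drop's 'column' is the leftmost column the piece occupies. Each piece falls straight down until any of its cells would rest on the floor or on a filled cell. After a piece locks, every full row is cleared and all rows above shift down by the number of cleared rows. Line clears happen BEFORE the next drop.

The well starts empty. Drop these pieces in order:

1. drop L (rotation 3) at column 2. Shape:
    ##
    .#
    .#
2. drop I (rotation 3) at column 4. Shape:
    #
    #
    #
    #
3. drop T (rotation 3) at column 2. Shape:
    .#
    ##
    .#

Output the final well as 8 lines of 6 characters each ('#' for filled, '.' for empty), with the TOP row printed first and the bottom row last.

Answer: ......
......
...#..
..##..
...##.
..###.
...##.
...##.

Derivation:
Drop 1: L rot3 at col 2 lands with bottom-row=0; cleared 0 line(s) (total 0); column heights now [0 0 3 3 0 0], max=3
Drop 2: I rot3 at col 4 lands with bottom-row=0; cleared 0 line(s) (total 0); column heights now [0 0 3 3 4 0], max=4
Drop 3: T rot3 at col 2 lands with bottom-row=3; cleared 0 line(s) (total 0); column heights now [0 0 5 6 4 0], max=6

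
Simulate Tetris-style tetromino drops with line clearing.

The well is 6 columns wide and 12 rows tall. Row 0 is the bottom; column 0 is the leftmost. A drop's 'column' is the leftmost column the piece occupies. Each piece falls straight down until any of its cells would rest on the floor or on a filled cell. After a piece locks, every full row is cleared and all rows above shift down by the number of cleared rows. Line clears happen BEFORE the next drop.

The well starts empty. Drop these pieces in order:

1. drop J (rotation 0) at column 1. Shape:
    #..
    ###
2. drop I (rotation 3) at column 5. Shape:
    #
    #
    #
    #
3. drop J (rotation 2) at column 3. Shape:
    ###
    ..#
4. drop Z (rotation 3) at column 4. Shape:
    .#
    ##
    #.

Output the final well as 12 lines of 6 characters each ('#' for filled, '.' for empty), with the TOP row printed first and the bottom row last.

Drop 1: J rot0 at col 1 lands with bottom-row=0; cleared 0 line(s) (total 0); column heights now [0 2 1 1 0 0], max=2
Drop 2: I rot3 at col 5 lands with bottom-row=0; cleared 0 line(s) (total 0); column heights now [0 2 1 1 0 4], max=4
Drop 3: J rot2 at col 3 lands with bottom-row=4; cleared 0 line(s) (total 0); column heights now [0 2 1 6 6 6], max=6
Drop 4: Z rot3 at col 4 lands with bottom-row=6; cleared 0 line(s) (total 0); column heights now [0 2 1 6 8 9], max=9

Answer: ......
......
......
.....#
....##
....#.
...###
.....#
.....#
.....#
.#...#
.###.#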